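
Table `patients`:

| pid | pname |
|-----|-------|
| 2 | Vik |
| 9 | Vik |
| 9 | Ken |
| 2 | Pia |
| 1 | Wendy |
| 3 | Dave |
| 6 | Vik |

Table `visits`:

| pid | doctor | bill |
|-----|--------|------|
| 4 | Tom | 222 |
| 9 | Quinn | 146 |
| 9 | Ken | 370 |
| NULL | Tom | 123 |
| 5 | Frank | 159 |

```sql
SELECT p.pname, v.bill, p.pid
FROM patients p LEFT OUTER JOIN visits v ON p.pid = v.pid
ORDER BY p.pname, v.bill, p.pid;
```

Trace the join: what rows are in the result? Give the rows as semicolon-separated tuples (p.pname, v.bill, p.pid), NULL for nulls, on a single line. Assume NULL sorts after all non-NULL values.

(Dave, NULL, 3); (Ken, 146, 9); (Ken, 370, 9); (Pia, NULL, 2); (Vik, 146, 9); (Vik, 370, 9); (Vik, NULL, 2); (Vik, NULL, 6); (Wendy, NULL, 1)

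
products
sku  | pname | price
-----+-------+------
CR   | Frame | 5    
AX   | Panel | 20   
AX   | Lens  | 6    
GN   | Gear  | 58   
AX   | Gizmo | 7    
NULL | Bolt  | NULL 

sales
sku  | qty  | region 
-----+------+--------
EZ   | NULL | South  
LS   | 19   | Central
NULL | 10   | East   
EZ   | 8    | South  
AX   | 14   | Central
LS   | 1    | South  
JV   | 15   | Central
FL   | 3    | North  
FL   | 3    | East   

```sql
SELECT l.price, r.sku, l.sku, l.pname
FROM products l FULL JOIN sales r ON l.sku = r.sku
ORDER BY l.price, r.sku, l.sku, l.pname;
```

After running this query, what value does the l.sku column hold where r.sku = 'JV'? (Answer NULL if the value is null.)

FULL OUTER JOIN keeps every row from both sides; unmatched rows get NULL for the other side's columns.
Matching on l.sku = r.sku. A NULL in a compared column never satisfies the condition.
Matched pairs: 3; unmatched l rows kept: 3; unmatched r rows kept: 8.

NULL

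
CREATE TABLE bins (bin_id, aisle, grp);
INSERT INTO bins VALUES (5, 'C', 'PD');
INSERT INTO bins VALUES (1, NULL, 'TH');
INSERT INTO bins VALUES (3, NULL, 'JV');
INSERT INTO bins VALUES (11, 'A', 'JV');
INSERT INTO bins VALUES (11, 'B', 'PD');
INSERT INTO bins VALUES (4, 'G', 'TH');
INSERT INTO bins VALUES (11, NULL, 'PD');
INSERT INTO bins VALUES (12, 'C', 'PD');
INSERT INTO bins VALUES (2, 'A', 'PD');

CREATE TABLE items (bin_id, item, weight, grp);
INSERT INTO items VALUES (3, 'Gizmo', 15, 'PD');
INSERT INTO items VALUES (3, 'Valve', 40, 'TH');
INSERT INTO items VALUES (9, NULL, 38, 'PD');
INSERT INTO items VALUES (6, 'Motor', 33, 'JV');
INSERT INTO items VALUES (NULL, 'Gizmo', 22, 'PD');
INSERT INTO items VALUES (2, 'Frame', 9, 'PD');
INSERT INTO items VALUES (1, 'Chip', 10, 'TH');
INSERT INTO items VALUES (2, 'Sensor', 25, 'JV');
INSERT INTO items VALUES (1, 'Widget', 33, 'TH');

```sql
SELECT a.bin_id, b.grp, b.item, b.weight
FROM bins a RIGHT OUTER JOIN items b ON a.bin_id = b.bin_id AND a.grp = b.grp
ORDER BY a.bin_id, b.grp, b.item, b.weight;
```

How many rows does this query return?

RIGHT JOIN keeps every row from `items`; unmatched rows get NULL for `bins`'s columns.
Matching on a.bin_id = b.bin_id AND a.grp = b.grp. A NULL in a compared column never satisfies the condition.
- a row (bin_id=5, grp=PD): no match.
- a row (bin_id=1, grp=TH): matches 2 b row(s) → 2 output row(s).
- a row (bin_id=3, grp=JV): no match.
- a row (bin_id=11, grp=JV): no match.
- a row (bin_id=11, grp=PD): no match.
- a row (bin_id=4, grp=TH): no match.
- a row (bin_id=11, grp=PD): no match.
- a row (bin_id=12, grp=PD): no match.
- a row (bin_id=2, grp=PD): matches 1 b row(s) → 1 output row(s).
- 6 b row(s) had no a match → kept, a columns NULL.
Total: 3 matched + 6 padded = 9 rows.

9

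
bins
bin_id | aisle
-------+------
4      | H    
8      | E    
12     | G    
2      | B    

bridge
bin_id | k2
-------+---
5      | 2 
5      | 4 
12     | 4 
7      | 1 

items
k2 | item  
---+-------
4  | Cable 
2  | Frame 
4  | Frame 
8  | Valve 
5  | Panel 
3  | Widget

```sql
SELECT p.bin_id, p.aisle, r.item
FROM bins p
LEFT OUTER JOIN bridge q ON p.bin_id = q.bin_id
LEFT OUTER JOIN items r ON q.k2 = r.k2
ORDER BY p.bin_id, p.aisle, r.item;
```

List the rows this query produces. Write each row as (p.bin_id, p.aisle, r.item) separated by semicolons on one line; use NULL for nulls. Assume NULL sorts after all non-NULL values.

(2, B, NULL); (4, H, NULL); (8, E, NULL); (12, G, Cable); (12, G, Frame)

Joins associate left-to-right: bins LEFT JOIN bridge on bin_id gives 4 intermediate row(s).
Then LEFT JOIN `items r` on k2: each of those 4 rows is kept; rows whose q.k2 has no match in r get NULL for r's columns.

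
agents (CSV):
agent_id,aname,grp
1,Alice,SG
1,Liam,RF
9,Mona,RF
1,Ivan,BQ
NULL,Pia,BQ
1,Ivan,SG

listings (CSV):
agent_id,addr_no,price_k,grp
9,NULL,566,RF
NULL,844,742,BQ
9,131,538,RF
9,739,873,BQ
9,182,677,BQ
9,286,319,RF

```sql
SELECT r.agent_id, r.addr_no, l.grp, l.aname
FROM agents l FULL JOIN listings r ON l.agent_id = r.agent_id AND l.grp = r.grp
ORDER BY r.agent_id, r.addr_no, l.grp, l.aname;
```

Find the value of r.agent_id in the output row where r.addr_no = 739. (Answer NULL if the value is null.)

FULL OUTER JOIN keeps every row from both sides; unmatched rows get NULL for the other side's columns.
Matching on l.agent_id = r.agent_id AND l.grp = r.grp. A NULL in a compared column never satisfies the condition.
Matched pairs: 3; unmatched l rows kept: 5; unmatched r rows kept: 3.

9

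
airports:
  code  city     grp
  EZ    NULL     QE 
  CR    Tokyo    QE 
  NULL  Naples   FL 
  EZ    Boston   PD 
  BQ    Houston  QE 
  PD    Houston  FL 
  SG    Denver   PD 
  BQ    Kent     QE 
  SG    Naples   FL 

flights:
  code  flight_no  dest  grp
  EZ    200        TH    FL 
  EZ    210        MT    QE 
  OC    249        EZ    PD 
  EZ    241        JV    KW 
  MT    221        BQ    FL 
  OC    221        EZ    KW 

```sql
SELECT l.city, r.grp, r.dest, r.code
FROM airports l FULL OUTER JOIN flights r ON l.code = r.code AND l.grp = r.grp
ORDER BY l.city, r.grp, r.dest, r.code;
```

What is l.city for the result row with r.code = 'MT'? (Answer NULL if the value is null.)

NULL

FULL OUTER JOIN keeps every row from both sides; unmatched rows get NULL for the other side's columns.
Matching on l.code = r.code AND l.grp = r.grp. A NULL in a compared column never satisfies the condition.
Matched pairs: 1; unmatched l rows kept: 8; unmatched r rows kept: 5.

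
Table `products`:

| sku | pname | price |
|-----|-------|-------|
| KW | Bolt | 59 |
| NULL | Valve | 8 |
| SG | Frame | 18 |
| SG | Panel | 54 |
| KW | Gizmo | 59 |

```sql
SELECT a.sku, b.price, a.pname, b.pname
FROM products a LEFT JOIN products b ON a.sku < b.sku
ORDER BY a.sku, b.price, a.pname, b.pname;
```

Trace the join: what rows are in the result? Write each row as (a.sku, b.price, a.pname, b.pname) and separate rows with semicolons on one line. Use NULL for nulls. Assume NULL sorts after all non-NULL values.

(KW, 18, Bolt, Frame); (KW, 18, Gizmo, Frame); (KW, 54, Bolt, Panel); (KW, 54, Gizmo, Panel); (SG, NULL, Frame, NULL); (SG, NULL, Panel, NULL); (NULL, NULL, Valve, NULL)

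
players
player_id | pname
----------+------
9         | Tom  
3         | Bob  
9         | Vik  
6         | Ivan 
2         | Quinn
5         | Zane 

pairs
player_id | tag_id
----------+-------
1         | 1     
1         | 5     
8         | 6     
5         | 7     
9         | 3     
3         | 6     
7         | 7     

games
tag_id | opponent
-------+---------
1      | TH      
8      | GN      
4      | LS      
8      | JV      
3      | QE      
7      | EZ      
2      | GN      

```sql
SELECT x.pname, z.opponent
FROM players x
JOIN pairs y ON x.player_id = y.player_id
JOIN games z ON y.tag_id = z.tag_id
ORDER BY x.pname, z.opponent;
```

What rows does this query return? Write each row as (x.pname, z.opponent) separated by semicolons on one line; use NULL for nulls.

(Tom, QE); (Vik, QE); (Zane, EZ)

Step 1 — x INNER JOIN y on player_id → 4 row(s).
Then INNER JOIN `games z` on tag_id: keep only rows whose y.tag_id appears in z.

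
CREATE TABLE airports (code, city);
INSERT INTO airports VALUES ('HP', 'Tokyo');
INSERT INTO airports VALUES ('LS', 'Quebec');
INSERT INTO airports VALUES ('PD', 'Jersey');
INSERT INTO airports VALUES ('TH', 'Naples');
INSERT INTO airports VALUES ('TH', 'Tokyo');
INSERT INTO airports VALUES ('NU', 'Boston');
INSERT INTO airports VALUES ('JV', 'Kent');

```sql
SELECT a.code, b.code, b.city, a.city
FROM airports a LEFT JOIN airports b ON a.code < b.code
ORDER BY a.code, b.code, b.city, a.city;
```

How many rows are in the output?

LEFT JOIN keeps every row from `airports a`; unmatched rows get NULL for `airports b`'s columns.
Matching on a.code < b.code.
Matched pairs: 20; unmatched a rows kept: 2.
Total: 20 matched + 2 padded = 22 rows.

22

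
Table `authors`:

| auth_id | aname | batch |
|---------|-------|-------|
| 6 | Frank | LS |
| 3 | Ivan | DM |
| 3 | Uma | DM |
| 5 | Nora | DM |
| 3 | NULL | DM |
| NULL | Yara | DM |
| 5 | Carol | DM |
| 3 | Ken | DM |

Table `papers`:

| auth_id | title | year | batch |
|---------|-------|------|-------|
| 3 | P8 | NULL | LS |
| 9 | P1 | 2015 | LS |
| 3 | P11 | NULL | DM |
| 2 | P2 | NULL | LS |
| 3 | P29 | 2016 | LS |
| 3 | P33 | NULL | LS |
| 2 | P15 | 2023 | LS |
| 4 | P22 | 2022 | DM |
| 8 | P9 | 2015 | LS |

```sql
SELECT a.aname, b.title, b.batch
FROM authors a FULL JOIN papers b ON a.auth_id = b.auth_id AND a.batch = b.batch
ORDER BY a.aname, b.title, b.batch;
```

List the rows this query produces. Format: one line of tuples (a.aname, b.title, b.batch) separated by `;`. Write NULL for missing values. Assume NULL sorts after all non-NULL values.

(Carol, NULL, NULL); (Frank, NULL, NULL); (Ivan, P11, DM); (Ken, P11, DM); (Nora, NULL, NULL); (Uma, P11, DM); (Yara, NULL, NULL); (NULL, P1, LS); (NULL, P11, DM); (NULL, P15, LS); (NULL, P2, LS); (NULL, P22, DM); (NULL, P29, LS); (NULL, P33, LS); (NULL, P8, LS); (NULL, P9, LS)

FULL OUTER JOIN keeps every row from both sides; unmatched rows get NULL for the other side's columns.
Matching on a.auth_id = b.auth_id AND a.batch = b.batch. A NULL in a compared column never satisfies the condition.
- auth_id=6, batch=LS: no b row matches, row kept with b columns NULL.
- auth_id=3, batch=DM: 1 matching b row(s), so 1 row(s) emitted.
- auth_id=3, batch=DM: 1 matching b row(s), so 1 row(s) emitted.
- auth_id=5, batch=DM: no b row matches, row kept with b columns NULL.
- auth_id=3, batch=DM: 1 matching b row(s), so 1 row(s) emitted.
- auth_id=NULL, batch=DM: no b row matches, row kept with b columns NULL.
- auth_id=5, batch=DM: no b row matches, row kept with b columns NULL.
- auth_id=3, batch=DM: 1 matching b row(s), so 1 row(s) emitted.
- 8 b row(s) had no a match → kept, a columns NULL.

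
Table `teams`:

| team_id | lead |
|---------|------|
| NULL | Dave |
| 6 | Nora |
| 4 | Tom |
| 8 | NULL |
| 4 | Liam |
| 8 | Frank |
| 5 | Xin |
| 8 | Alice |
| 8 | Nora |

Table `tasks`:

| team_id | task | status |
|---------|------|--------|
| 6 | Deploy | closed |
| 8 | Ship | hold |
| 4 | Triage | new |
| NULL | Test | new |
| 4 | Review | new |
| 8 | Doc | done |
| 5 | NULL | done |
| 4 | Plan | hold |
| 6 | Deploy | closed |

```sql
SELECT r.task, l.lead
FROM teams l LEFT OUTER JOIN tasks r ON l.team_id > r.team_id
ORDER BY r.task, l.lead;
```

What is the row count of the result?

34

LEFT JOIN keeps every row from `teams`; unmatched rows get NULL for `tasks`'s columns.
Matching on l.team_id > r.team_id. A NULL in a compared column never satisfies the condition.
Matched pairs: 31; unmatched l rows kept: 3.
Total: 31 matched + 3 padded = 34 rows.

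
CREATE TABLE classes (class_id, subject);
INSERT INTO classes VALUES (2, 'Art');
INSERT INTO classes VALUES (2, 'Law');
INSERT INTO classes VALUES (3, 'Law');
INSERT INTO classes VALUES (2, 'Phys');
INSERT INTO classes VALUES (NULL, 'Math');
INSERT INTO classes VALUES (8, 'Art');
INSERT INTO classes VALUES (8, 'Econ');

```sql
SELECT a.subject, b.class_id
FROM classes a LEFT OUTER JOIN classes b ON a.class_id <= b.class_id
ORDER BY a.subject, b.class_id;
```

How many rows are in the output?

26

LEFT JOIN keeps every row from `classes a`; unmatched rows get NULL for `classes b`'s columns.
Matching on a.class_id <= b.class_id. A NULL in a compared column never satisfies the condition.
Matched pairs: 25; unmatched a rows kept: 1.
Total: 25 matched + 1 padded = 26 rows.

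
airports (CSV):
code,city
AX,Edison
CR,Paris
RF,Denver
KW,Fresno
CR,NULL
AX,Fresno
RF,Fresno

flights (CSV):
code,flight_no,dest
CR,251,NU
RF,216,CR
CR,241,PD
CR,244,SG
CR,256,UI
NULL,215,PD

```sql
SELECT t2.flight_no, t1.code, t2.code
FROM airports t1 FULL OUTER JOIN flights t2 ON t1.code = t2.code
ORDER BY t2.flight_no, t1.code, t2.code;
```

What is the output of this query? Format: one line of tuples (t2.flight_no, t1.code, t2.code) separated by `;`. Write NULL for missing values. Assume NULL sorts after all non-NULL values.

(215, NULL, NULL); (216, RF, RF); (216, RF, RF); (241, CR, CR); (241, CR, CR); (244, CR, CR); (244, CR, CR); (251, CR, CR); (251, CR, CR); (256, CR, CR); (256, CR, CR); (NULL, AX, NULL); (NULL, AX, NULL); (NULL, KW, NULL)

FULL OUTER JOIN keeps every row from both sides; unmatched rows get NULL for the other side's columns.
Matching on t1.code = t2.code. A NULL in a compared column never satisfies the condition.
- t1 (code=AX) has no partner → padded with NULL.
- t1 (code=CR) pairs with 4 row(s) of t2.
- t1 (code=RF) pairs with 1 row(s) of t2.
- t1 (code=KW) has no partner → padded with NULL.
- t1 (code=CR) pairs with 4 row(s) of t2.
- t1 (code=AX) has no partner → padded with NULL.
- t1 (code=RF) pairs with 1 row(s) of t2.
- 1 t2 row(s) had no t1 match → kept, t1 columns NULL.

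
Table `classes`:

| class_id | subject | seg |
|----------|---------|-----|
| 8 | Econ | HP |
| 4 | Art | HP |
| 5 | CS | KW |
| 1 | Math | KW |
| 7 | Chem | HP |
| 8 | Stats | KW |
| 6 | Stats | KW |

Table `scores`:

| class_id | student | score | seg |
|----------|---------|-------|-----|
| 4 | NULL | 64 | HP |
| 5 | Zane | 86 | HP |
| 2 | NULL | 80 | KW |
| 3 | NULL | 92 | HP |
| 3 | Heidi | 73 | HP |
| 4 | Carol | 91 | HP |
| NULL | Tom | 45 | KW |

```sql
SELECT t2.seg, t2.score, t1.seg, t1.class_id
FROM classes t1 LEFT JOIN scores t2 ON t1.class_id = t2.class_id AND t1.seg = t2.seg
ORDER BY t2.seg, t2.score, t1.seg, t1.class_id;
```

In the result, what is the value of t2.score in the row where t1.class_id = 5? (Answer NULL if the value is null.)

LEFT JOIN keeps every row from `classes`; unmatched rows get NULL for `scores`'s columns.
Matching on t1.class_id = t2.class_id AND t1.seg = t2.seg. A NULL in a compared column never satisfies the condition.
- t1 row (class_id=8, seg=HP): no match → kept, t2 columns NULL.
- t1 row (class_id=4, seg=HP): matches 2 t2 row(s) → 2 output row(s).
- t1 row (class_id=5, seg=KW): no match → kept, t2 columns NULL.
- t1 row (class_id=1, seg=KW): no match → kept, t2 columns NULL.
- t1 row (class_id=7, seg=HP): no match → kept, t2 columns NULL.
- t1 row (class_id=8, seg=KW): no match → kept, t2 columns NULL.
- t1 row (class_id=6, seg=KW): no match → kept, t2 columns NULL.

NULL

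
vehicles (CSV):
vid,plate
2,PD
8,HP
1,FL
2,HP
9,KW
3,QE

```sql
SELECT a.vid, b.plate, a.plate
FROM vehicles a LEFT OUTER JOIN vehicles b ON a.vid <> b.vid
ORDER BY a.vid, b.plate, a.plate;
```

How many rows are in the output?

LEFT JOIN keeps every row from `vehicles a`; unmatched rows get NULL for `vehicles b`'s columns.
Matching on a.vid <> b.vid.
- a[0] vid=2 → 4 match(es) in b → 4 row(s).
- a[1] vid=8 → 5 match(es) in b → 5 row(s).
- a[2] vid=1 → 5 match(es) in b → 5 row(s).
- a[3] vid=2 → 4 match(es) in b → 4 row(s).
- a[4] vid=9 → 5 match(es) in b → 5 row(s).
- a[5] vid=3 → 5 match(es) in b → 5 row(s).
Total: 28 rows.

28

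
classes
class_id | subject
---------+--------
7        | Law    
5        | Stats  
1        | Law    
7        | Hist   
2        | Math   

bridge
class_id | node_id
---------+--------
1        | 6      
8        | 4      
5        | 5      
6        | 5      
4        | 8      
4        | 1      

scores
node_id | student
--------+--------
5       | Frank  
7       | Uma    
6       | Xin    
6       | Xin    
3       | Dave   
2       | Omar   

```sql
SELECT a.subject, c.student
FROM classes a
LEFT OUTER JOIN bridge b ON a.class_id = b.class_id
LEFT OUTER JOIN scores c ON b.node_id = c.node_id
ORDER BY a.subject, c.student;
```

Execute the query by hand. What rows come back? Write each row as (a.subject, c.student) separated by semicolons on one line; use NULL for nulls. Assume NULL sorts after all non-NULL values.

(Hist, NULL); (Law, Xin); (Law, Xin); (Law, NULL); (Math, NULL); (Stats, Frank)

Evaluate left to right. First `classes a LEFT JOIN bridge b` on class_id: 5 row(s).
Then LEFT JOIN `scores c` on node_id: each of those 5 rows is kept; rows whose b.node_id has no match in c get NULL for c's columns.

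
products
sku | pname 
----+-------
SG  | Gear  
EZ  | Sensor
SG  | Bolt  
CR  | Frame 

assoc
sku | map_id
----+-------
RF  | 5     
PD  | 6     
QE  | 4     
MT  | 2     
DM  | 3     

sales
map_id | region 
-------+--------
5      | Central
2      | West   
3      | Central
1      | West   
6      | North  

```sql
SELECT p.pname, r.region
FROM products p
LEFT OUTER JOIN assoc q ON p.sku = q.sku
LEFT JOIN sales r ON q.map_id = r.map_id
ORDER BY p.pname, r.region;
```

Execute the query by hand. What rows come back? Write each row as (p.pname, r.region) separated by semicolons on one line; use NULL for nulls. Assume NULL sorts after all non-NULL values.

Step 1 — p LEFT JOIN q on sku → 4 row(s).
Then LEFT JOIN `sales r` on map_id: each of those 4 rows is kept; rows whose q.map_id has no match in r get NULL for r's columns.

(Bolt, NULL); (Frame, NULL); (Gear, NULL); (Sensor, NULL)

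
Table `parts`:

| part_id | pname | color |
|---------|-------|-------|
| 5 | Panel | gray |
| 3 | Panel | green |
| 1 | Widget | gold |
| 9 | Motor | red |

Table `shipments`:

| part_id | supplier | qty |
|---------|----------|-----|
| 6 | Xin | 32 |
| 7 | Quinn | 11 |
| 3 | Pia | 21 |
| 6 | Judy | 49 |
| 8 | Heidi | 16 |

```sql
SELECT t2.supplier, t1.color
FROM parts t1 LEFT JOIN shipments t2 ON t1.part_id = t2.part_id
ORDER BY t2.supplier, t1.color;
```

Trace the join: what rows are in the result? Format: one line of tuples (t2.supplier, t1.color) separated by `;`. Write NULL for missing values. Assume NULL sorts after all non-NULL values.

LEFT JOIN keeps every row from `parts`; unmatched rows get NULL for `shipments`'s columns.
Matching on t1.part_id = t2.part_id.
Matched pairs: 1; unmatched t1 rows kept: 3.

(Pia, green); (NULL, gold); (NULL, gray); (NULL, red)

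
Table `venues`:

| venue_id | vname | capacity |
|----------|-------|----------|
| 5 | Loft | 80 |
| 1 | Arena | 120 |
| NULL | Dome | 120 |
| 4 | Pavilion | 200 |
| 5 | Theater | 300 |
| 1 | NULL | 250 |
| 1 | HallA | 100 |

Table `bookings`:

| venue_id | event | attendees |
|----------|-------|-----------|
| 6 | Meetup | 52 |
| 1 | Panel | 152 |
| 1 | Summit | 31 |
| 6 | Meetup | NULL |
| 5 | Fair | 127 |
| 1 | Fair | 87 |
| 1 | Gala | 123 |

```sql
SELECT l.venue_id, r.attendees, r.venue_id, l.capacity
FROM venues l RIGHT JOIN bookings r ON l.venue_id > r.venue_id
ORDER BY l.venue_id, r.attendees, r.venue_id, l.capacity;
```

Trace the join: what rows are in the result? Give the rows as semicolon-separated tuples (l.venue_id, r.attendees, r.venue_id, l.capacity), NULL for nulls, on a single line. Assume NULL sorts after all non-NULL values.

RIGHT JOIN keeps every row from `bookings`; unmatched rows get NULL for `venues`'s columns.
Matching on l.venue_id > r.venue_id. A NULL in a compared column never satisfies the condition.
- venue_id=5: 4 matching r row(s), so 4 row(s) emitted.
- venue_id=1: no matching r row.
- venue_id=NULL: no matching r row.
- venue_id=4: 4 matching r row(s), so 4 row(s) emitted.
- venue_id=5: 4 matching r row(s), so 4 row(s) emitted.
- venue_id=1: no matching r row.
- venue_id=1: no matching r row.
- 3 r row(s) had no l match → kept, l columns NULL.

(4, 31, 1, 200); (4, 87, 1, 200); (4, 123, 1, 200); (4, 152, 1, 200); (5, 31, 1, 80); (5, 31, 1, 300); (5, 87, 1, 80); (5, 87, 1, 300); (5, 123, 1, 80); (5, 123, 1, 300); (5, 152, 1, 80); (5, 152, 1, 300); (NULL, 52, 6, NULL); (NULL, 127, 5, NULL); (NULL, NULL, 6, NULL)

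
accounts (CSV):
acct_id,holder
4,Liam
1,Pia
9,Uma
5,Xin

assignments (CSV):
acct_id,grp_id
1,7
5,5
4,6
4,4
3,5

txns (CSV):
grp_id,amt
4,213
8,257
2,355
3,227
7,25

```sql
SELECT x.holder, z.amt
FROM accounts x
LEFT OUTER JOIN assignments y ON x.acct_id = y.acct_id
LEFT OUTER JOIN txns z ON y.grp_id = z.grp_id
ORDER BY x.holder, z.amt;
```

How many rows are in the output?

5

Joins associate left-to-right: accounts LEFT JOIN assignments on acct_id gives 5 intermediate row(s).
Then LEFT JOIN `txns z` on grp_id: each of those 5 rows is kept; rows whose y.grp_id has no match in z get NULL for z's columns.
Result: 5 row(s).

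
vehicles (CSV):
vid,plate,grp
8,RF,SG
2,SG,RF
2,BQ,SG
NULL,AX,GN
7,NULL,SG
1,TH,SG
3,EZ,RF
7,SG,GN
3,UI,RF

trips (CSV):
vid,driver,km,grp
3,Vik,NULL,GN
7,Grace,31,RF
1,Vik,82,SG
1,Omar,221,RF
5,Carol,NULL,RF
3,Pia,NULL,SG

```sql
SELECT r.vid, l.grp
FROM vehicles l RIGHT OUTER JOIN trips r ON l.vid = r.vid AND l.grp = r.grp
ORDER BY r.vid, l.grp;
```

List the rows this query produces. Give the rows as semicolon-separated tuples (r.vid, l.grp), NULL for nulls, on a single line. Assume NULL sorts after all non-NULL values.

(1, SG); (1, NULL); (3, NULL); (3, NULL); (5, NULL); (7, NULL)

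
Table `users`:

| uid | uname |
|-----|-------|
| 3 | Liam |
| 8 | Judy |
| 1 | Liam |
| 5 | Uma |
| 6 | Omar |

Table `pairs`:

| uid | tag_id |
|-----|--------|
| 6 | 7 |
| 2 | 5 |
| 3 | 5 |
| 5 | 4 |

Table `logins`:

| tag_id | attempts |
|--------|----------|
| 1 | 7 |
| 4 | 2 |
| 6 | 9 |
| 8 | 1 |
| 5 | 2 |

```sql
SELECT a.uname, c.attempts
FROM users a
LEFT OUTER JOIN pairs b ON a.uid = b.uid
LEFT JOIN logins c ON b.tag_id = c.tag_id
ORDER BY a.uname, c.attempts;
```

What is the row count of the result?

5

Step 1 — a LEFT JOIN b on uid → 5 row(s).
Then LEFT JOIN `logins c` on tag_id: each of those 5 rows is kept; rows whose b.tag_id has no match in c get NULL for c's columns.
Result: 5 row(s).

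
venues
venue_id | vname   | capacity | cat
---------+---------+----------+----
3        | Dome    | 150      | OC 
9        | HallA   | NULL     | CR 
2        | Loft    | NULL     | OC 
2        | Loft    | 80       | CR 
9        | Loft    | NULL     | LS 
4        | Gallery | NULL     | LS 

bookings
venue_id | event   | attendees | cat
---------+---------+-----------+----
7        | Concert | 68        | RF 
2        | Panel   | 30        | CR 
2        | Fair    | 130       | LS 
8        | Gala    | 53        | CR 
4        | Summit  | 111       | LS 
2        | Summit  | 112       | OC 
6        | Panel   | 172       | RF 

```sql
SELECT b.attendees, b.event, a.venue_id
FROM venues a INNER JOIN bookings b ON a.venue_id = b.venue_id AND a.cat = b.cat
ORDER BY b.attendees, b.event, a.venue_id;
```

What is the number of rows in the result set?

INNER JOIN keeps only pairs where the ON condition holds.
Matching on a.venue_id = b.venue_id AND a.cat = b.cat.
Matched pairs: 3.
Total: 3 rows.

3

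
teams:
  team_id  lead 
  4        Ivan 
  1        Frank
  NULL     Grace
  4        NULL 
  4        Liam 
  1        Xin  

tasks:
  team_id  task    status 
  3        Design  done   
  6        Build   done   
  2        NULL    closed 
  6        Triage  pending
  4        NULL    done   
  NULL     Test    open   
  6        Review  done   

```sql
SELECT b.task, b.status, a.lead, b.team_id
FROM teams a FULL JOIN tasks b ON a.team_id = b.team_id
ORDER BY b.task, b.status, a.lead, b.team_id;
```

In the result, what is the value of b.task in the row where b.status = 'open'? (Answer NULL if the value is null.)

Test

FULL OUTER JOIN keeps every row from both sides; unmatched rows get NULL for the other side's columns.
Matching on a.team_id = b.team_id. A NULL in a compared column never satisfies the condition.
Matched pairs: 3; unmatched a rows kept: 3; unmatched b rows kept: 6.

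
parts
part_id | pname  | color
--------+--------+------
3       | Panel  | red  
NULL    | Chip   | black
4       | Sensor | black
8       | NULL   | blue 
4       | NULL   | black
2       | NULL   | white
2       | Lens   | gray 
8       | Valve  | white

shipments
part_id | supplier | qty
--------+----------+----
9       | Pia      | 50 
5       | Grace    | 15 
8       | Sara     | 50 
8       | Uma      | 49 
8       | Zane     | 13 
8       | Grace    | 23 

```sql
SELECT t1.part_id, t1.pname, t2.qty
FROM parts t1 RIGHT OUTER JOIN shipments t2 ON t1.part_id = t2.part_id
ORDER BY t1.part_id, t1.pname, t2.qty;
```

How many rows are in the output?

10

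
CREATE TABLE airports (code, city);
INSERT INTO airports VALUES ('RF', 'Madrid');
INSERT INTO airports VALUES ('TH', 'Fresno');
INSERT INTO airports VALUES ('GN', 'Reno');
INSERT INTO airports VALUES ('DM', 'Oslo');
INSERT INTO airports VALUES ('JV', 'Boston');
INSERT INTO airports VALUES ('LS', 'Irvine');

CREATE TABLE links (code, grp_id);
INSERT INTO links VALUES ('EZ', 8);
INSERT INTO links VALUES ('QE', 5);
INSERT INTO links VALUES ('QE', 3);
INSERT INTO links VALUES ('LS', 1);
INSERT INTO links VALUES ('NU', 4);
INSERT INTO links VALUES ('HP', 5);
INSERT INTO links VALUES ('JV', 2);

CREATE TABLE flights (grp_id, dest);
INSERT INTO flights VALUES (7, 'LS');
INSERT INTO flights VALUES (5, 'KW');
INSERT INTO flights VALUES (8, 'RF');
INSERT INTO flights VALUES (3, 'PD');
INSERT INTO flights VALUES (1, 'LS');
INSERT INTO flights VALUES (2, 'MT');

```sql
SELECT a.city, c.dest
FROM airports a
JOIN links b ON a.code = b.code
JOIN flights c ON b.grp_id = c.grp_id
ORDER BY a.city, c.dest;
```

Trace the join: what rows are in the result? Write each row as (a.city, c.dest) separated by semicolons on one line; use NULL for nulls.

Evaluate left to right. First `airports a INNER JOIN links b` on code: 2 row(s).
Then INNER JOIN `flights c` on grp_id: keep only rows whose b.grp_id appears in c.

(Boston, MT); (Irvine, LS)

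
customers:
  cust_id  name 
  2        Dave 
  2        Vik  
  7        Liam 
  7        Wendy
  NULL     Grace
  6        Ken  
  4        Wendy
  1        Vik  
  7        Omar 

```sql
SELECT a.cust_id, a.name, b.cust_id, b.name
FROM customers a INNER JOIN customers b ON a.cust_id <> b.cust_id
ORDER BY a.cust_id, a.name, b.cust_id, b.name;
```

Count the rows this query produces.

INNER JOIN keeps only pairs where the ON condition holds.
Matching on a.cust_id <> b.cust_id. A NULL in a compared column never satisfies the condition.
- a row (cust_id=2): matches 6 b row(s) → 6 output row(s).
- a row (cust_id=2): matches 6 b row(s) → 6 output row(s).
- a row (cust_id=7): matches 5 b row(s) → 5 output row(s).
- a row (cust_id=7): matches 5 b row(s) → 5 output row(s).
- a row (cust_id=NULL): no match → dropped.
- a row (cust_id=6): matches 7 b row(s) → 7 output row(s).
- a row (cust_id=4): matches 7 b row(s) → 7 output row(s).
- a row (cust_id=1): matches 7 b row(s) → 7 output row(s).
- a row (cust_id=7): matches 5 b row(s) → 5 output row(s).
Total: 48 rows.

48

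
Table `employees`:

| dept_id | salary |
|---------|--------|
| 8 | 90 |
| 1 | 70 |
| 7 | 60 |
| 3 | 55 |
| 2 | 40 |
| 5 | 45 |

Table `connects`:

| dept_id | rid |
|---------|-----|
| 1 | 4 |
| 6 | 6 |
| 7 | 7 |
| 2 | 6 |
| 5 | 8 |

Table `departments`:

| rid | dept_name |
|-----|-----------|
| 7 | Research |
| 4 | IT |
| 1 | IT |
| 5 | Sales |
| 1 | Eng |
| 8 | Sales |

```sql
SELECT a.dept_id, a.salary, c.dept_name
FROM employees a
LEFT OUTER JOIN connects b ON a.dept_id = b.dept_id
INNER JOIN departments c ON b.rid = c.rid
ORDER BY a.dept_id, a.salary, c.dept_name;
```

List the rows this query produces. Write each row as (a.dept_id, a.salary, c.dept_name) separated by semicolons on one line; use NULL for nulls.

Joins associate left-to-right: employees LEFT JOIN connects on dept_id gives 6 intermediate row(s).
Then INNER JOIN `departments c` on rid: keep only rows whose b.rid appears in c.

(1, 70, IT); (5, 45, Sales); (7, 60, Research)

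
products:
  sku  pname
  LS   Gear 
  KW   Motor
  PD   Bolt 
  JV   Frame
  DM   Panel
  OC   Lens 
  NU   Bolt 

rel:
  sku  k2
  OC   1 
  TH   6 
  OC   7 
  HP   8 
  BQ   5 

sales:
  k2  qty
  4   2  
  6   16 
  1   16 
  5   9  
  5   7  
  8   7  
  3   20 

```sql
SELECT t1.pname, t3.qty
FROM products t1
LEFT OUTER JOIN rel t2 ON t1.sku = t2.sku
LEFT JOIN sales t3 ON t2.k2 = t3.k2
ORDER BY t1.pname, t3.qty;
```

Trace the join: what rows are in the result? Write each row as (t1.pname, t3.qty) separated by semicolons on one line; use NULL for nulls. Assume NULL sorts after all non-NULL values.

Joins associate left-to-right: products LEFT JOIN rel on sku gives 8 intermediate row(s).
Then LEFT JOIN `sales t3` on k2: each of those 8 rows is kept; rows whose t2.k2 has no match in t3 get NULL for t3's columns.

(Bolt, NULL); (Bolt, NULL); (Frame, NULL); (Gear, NULL); (Lens, 16); (Lens, NULL); (Motor, NULL); (Panel, NULL)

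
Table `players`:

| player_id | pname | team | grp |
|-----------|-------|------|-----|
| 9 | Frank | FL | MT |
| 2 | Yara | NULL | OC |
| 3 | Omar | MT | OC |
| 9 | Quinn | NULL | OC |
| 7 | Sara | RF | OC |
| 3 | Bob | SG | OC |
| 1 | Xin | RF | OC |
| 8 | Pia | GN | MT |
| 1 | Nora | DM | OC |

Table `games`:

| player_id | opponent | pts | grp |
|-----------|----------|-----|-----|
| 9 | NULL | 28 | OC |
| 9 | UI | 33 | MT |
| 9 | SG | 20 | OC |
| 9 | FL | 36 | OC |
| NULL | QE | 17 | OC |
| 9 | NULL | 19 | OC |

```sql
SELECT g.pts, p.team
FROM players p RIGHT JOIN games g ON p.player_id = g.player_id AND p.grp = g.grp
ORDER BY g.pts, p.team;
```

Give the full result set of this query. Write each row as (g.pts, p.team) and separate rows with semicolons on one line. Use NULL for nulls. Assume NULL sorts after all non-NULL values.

(17, NULL); (19, NULL); (20, NULL); (28, NULL); (33, FL); (36, NULL)

RIGHT JOIN keeps every row from `games`; unmatched rows get NULL for `players`'s columns.
Matching on p.player_id = g.player_id AND p.grp = g.grp. A NULL in a compared column never satisfies the condition.
Matched pairs: 5; unmatched g rows kept: 1.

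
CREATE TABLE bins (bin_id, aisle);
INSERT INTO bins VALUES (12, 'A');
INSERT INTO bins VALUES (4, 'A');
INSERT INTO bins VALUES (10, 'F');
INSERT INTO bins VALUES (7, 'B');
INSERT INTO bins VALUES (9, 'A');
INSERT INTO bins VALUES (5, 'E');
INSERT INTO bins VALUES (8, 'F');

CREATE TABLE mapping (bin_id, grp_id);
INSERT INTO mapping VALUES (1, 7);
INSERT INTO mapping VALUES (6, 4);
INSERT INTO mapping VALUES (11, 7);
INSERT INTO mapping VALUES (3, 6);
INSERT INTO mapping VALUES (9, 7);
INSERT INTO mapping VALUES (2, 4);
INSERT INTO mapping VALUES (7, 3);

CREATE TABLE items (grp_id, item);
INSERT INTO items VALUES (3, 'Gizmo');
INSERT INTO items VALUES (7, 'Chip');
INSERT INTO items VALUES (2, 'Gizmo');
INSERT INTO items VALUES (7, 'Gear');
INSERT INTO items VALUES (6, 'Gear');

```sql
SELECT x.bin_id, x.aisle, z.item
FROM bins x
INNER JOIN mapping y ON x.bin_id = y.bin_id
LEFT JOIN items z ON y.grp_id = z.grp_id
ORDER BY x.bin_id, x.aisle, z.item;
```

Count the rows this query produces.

Evaluate left to right. First `bins x INNER JOIN mapping y` on bin_id: 2 row(s).
Then LEFT JOIN `items z` on grp_id: each of those 2 rows is kept; rows whose y.grp_id has no match in z get NULL for z's columns.
Result: 3 row(s).

3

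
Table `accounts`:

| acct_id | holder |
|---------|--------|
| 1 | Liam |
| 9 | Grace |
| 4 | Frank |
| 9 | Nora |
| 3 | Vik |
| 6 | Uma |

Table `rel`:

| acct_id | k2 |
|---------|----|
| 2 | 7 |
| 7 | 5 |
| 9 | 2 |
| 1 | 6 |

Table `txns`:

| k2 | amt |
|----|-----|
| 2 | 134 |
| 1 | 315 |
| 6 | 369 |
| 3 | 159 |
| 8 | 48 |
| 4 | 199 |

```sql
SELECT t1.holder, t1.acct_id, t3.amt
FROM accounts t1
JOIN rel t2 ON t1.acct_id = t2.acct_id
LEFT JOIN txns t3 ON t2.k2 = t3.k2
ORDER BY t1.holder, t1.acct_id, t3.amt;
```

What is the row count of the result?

Joins associate left-to-right: accounts INNER JOIN rel on acct_id gives 3 intermediate row(s).
Then LEFT JOIN `txns t3` on k2: each of those 3 rows is kept; rows whose t2.k2 has no match in t3 get NULL for t3's columns.
Result: 3 row(s).

3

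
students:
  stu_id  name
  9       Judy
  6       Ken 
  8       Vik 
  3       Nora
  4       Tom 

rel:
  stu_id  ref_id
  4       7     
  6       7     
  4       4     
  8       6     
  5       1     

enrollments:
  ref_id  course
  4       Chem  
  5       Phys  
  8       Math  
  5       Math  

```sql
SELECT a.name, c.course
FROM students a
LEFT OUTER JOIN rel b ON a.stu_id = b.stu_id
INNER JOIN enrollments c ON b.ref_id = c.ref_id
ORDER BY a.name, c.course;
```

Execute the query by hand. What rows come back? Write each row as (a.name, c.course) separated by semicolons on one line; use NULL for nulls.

Step 1 — a LEFT JOIN b on stu_id → 6 row(s).
Then INNER JOIN `enrollments c` on ref_id: keep only rows whose b.ref_id appears in c.

(Tom, Chem)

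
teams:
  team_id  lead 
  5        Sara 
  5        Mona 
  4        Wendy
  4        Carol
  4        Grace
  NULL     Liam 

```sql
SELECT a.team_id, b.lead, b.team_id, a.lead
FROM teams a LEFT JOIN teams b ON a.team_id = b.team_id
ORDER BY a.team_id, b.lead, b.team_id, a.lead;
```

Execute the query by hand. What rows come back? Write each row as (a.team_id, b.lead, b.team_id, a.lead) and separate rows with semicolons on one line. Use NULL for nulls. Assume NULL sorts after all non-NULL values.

(4, Carol, 4, Carol); (4, Carol, 4, Grace); (4, Carol, 4, Wendy); (4, Grace, 4, Carol); (4, Grace, 4, Grace); (4, Grace, 4, Wendy); (4, Wendy, 4, Carol); (4, Wendy, 4, Grace); (4, Wendy, 4, Wendy); (5, Mona, 5, Mona); (5, Mona, 5, Sara); (5, Sara, 5, Mona); (5, Sara, 5, Sara); (NULL, NULL, NULL, Liam)

LEFT JOIN keeps every row from `teams a`; unmatched rows get NULL for `teams b`'s columns.
Matching on a.team_id = b.team_id. A NULL in a compared column never satisfies the condition.
Matched pairs: 13; unmatched a rows kept: 1.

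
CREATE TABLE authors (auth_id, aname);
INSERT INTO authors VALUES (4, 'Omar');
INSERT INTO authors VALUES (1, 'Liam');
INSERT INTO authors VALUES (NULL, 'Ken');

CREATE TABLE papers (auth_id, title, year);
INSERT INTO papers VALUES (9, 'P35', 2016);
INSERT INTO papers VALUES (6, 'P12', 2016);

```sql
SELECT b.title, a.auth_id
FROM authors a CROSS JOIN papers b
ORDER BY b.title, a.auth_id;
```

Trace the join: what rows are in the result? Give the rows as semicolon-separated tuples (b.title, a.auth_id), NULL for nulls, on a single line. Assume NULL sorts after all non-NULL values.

CROSS JOIN pairs every row of `authors` with every row of `papers`: 3 × 2 = 6 rows.
After projecting and ordering:
b.title | a.auth_id
P12 | 1
P12 | 4
P12 | NULL
P35 | 1
P35 | 4
P35 | NULL

(P12, 1); (P12, 4); (P12, NULL); (P35, 1); (P35, 4); (P35, NULL)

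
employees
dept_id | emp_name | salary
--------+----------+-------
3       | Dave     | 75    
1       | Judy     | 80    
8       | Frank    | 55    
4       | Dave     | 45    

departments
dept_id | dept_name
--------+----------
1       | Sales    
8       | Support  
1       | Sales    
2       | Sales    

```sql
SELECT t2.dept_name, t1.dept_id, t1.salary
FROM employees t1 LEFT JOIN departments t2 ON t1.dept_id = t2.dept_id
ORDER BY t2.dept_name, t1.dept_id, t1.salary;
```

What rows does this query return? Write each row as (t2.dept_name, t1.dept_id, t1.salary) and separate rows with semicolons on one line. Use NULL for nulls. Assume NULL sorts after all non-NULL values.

(Sales, 1, 80); (Sales, 1, 80); (Support, 8, 55); (NULL, 3, 75); (NULL, 4, 45)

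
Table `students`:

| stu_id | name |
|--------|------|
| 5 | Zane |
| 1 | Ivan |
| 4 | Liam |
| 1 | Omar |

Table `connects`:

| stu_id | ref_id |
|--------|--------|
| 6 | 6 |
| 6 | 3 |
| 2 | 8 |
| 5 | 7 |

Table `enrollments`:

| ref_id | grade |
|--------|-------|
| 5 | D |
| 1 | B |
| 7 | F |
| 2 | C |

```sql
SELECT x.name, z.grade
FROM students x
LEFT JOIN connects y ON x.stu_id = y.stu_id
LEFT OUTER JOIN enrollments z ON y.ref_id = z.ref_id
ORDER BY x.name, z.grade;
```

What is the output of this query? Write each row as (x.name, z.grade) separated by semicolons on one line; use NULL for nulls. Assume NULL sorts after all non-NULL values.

(Ivan, NULL); (Liam, NULL); (Omar, NULL); (Zane, F)

Step 1 — x LEFT JOIN y on stu_id → 4 row(s).
Then LEFT JOIN `enrollments z` on ref_id: each of those 4 rows is kept; rows whose y.ref_id has no match in z get NULL for z's columns.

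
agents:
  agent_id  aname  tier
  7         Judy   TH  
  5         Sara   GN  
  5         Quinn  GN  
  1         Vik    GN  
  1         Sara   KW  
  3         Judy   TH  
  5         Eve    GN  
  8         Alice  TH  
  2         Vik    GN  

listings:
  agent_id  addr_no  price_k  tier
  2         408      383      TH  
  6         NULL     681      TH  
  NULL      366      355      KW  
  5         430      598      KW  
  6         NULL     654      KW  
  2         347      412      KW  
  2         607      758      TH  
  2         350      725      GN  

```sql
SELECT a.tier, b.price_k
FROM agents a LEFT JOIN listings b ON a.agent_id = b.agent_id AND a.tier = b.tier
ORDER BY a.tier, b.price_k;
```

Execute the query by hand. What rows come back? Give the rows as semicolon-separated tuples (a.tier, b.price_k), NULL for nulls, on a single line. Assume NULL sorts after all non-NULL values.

LEFT JOIN keeps every row from `agents`; unmatched rows get NULL for `listings`'s columns.
Matching on a.agent_id = b.agent_id AND a.tier = b.tier. A NULL in a compared column never satisfies the condition.
- a (agent_id=7, tier=TH) has no partner → padded with NULL.
- a (agent_id=5, tier=GN) has no partner → padded with NULL.
- a (agent_id=5, tier=GN) has no partner → padded with NULL.
- a (agent_id=1, tier=GN) has no partner → padded with NULL.
- a (agent_id=1, tier=KW) has no partner → padded with NULL.
- a (agent_id=3, tier=TH) has no partner → padded with NULL.
- a (agent_id=5, tier=GN) has no partner → padded with NULL.
- a (agent_id=8, tier=TH) has no partner → padded with NULL.
- a (agent_id=2, tier=GN) pairs with 1 row(s) of b.
After projecting and ordering:
a.tier | b.price_k
GN | 725
GN | NULL
GN | NULL
GN | NULL
GN | NULL
KW | NULL
TH | NULL
TH | NULL
TH | NULL

(GN, 725); (GN, NULL); (GN, NULL); (GN, NULL); (GN, NULL); (KW, NULL); (TH, NULL); (TH, NULL); (TH, NULL)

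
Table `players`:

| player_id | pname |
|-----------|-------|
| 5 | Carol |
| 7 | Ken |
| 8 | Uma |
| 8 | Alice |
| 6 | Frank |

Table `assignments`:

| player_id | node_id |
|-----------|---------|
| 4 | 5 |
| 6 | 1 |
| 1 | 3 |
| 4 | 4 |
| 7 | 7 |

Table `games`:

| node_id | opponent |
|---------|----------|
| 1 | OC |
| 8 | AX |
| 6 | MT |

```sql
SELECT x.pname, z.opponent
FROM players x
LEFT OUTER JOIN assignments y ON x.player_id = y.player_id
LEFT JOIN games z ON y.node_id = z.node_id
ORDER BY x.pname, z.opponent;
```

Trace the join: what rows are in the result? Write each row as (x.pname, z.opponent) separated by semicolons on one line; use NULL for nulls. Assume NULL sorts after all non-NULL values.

Evaluate left to right. First `players x LEFT JOIN assignments y` on player_id: 5 row(s).
Then LEFT JOIN `games z` on node_id: each of those 5 rows is kept; rows whose y.node_id has no match in z get NULL for z's columns.

(Alice, NULL); (Carol, NULL); (Frank, OC); (Ken, NULL); (Uma, NULL)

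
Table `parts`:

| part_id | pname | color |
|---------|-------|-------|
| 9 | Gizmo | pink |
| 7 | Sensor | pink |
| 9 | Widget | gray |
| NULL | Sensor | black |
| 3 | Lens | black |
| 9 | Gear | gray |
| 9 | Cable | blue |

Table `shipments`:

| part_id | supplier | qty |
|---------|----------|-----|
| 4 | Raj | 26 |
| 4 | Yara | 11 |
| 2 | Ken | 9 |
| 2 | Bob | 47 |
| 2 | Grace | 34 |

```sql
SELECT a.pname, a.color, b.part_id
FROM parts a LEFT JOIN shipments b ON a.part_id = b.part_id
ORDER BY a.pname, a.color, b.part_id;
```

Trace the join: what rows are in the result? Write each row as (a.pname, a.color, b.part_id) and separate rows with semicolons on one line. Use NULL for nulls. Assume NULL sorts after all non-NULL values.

(Cable, blue, NULL); (Gear, gray, NULL); (Gizmo, pink, NULL); (Lens, black, NULL); (Sensor, black, NULL); (Sensor, pink, NULL); (Widget, gray, NULL)

LEFT JOIN keeps every row from `parts`; unmatched rows get NULL for `shipments`'s columns.
Matching on a.part_id = b.part_id. A NULL in a compared column never satisfies the condition.
- a row (part_id=9): no match → kept, b columns NULL.
- a row (part_id=7): no match → kept, b columns NULL.
- a row (part_id=9): no match → kept, b columns NULL.
- a row (part_id=NULL): no match → kept, b columns NULL.
- a row (part_id=3): no match → kept, b columns NULL.
- a row (part_id=9): no match → kept, b columns NULL.
- a row (part_id=9): no match → kept, b columns NULL.
After projecting and ordering:
a.pname | a.color | b.part_id
Cable | blue | NULL
Gear | gray | NULL
Gizmo | pink | NULL
Lens | black | NULL
Sensor | black | NULL
Sensor | pink | NULL
Widget | gray | NULL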